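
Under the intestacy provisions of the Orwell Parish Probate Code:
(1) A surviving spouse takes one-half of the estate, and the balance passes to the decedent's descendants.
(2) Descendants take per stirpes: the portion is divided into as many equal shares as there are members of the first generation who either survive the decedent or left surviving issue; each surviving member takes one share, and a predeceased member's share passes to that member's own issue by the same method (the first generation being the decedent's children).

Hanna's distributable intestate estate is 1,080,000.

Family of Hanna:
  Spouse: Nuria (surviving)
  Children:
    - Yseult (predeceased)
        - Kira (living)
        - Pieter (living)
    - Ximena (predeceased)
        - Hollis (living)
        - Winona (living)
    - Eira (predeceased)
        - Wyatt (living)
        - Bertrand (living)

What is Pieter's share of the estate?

Pieter receives 90,000.

Nuria takes one-half of 1,080,000 = 540,000. The remaining 540,000 passes to the descendants.
The descendants' portion (540,000) is divided into 3 shares of 180,000: Yseult's 180,000 share passes to Yseult's issue; Ximena's 180,000 share passes to Ximena's issue; Eira's 180,000 share passes to Eira's issue.
Yseult's share (180,000) is divided into 2 shares of 90,000: Kira and Pieter each take 90,000.
Ximena's share (180,000) is divided into 2 shares of 90,000: Hollis and Winona each take 90,000.
Eira's share (180,000) is divided into 2 shares of 90,000: Wyatt and Bertrand each take 90,000.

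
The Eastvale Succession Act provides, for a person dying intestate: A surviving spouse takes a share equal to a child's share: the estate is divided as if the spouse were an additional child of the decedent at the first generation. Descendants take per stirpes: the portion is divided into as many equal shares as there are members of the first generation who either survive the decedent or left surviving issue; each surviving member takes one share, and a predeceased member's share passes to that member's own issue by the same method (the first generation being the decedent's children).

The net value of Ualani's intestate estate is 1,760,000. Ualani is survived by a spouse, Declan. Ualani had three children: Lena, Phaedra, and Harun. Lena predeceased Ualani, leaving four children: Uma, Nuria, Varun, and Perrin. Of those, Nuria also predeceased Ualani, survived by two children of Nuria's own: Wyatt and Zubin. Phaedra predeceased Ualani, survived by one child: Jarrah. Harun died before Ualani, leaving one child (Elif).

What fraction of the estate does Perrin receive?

The spouse counts as an additional share at the children's level, so there are 4 primary shares of 440,000. Declan takes one such share (440,000).
The children's combined portion (1,320,000) is divided into 3 shares of 440,000: Lena's 440,000 share passes to Lena's issue; Phaedra's 440,000 share passes to Phaedra's issue; Harun's 440,000 share passes to Harun's issue.
Lena's share (440,000) is divided into 4 shares of 110,000: Uma, Varun, and Perrin each take 110,000; Nuria's 110,000 share passes to Nuria's issue.
Nuria's share (110,000) is divided into 2 shares of 55,000: Wyatt and Zubin each take 55,000.
Phaedra's share (440,000) passes entirely to Jarrah.
Harun's share (440,000) passes entirely to Elif.

Perrin receives 1/16 of the estate.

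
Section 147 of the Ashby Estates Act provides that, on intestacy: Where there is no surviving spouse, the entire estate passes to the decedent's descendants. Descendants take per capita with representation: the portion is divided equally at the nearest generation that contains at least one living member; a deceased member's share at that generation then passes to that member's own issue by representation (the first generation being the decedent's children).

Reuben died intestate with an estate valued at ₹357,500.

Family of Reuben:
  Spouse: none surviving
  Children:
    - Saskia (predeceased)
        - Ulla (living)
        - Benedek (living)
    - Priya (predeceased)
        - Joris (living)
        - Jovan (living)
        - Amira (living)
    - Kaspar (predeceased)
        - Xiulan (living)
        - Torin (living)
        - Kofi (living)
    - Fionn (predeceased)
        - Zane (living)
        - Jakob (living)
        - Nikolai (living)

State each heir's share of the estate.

The entire ₹357,500 passes to the descendants.
No child survives, so the initial division is made at the grandchildren's generation.
That amount (₹357,500) is divided into 11 shares of ₹32,500: Ulla, Benedek, Joris, Jovan, Amira, Xiulan, Torin, Kofi, Zane, Jakob, and Nikolai each take ₹32,500.

Ulla: ₹32,500; Benedek: ₹32,500; Joris: ₹32,500; Jovan: ₹32,500; Amira: ₹32,500; Xiulan: ₹32,500; Torin: ₹32,500; Kofi: ₹32,500; Zane: ₹32,500; Jakob: ₹32,500; Nikolai: ₹32,500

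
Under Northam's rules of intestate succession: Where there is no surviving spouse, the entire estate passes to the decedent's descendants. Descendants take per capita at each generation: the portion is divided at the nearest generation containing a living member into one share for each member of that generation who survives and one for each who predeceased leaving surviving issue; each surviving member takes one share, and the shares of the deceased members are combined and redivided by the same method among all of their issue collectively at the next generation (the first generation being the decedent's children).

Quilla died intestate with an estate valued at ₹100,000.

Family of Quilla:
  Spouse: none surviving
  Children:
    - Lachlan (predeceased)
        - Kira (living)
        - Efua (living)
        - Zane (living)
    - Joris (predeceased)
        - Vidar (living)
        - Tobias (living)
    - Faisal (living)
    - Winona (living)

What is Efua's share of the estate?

Efua receives ₹10,000.

The entire ₹100,000 passes to the descendants.
That amount (₹100,000) is divided at the children's generation into 4 shares of ₹25,000. Faisal and Winona each take ₹25,000. The 2 shares of the deceased (Lachlan and Joris) are combined into a pool of ₹50,000.
That pool (₹50,000) is divided at the grandchildren's generation equally among Kira, Efua, Zane, Vidar, and Tobias: ₹10,000 each.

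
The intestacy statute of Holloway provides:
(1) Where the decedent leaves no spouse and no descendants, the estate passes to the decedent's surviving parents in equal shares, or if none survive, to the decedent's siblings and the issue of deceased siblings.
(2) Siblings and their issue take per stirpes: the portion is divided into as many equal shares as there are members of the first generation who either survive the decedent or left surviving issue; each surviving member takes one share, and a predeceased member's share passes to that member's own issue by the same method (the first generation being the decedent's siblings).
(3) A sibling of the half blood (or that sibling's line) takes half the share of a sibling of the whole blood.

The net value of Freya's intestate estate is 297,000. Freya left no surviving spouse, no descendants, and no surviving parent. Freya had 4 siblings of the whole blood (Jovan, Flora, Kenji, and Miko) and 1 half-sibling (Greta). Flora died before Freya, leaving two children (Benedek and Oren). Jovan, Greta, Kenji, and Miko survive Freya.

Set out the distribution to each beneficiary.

The entire 297,000 passes to the siblings and their issue.
Counting each half-blood sibling's line as half a unit, there are 9/2 units in 297,000, so one unit is 66,000. Whole-blood lines (Jovan, Flora, Kenji, and Miko) take 66,000 each; half-blood lines (Greta) take 33,000 each.
Flora's share (66,000) is divided into 2 shares of 33,000: Benedek and Oren each take 33,000.

Jovan: 66,000; Greta: 33,000; Benedek: 33,000; Oren: 33,000; Kenji: 66,000; Miko: 66,000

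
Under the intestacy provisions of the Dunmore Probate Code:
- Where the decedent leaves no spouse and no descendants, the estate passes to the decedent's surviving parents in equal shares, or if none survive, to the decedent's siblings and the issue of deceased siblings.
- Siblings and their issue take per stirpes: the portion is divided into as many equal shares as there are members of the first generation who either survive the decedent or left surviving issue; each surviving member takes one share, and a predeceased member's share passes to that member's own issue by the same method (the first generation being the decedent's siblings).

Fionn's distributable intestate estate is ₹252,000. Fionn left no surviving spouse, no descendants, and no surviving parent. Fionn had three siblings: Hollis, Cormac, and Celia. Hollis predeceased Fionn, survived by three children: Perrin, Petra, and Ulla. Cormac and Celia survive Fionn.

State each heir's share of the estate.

Perrin: ₹28,000; Petra: ₹28,000; Ulla: ₹28,000; Cormac: ₹84,000; Celia: ₹84,000

The entire ₹252,000 passes to the siblings and their issue.
That amount (₹252,000) is divided into 3 shares of ₹84,000: Cormac and Celia each take ₹84,000; Hollis's ₹84,000 share passes to Hollis's issue.
Hollis's share (₹84,000) is divided into 3 shares of ₹28,000: Perrin, Petra, and Ulla each take ₹28,000.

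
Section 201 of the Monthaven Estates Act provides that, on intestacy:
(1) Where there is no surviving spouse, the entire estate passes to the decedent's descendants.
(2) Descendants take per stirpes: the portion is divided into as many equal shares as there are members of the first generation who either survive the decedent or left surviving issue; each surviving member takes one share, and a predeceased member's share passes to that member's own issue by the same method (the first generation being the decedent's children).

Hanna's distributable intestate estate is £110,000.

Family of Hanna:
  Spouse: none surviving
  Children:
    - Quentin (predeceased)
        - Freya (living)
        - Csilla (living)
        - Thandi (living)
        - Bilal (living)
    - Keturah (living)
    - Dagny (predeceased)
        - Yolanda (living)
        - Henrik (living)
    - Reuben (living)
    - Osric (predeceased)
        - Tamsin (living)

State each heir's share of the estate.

Freya: £5,500; Csilla: £5,500; Thandi: £5,500; Bilal: £5,500; Keturah: £22,000; Yolanda: £11,000; Henrik: £11,000; Reuben: £22,000; Tamsin: £22,000

The entire £110,000 passes to the descendants.
That amount (£110,000) is divided into 5 shares of £22,000: Keturah and Reuben each take £22,000; Quentin's £22,000 share passes to Quentin's issue; Dagny's £22,000 share passes to Dagny's issue; Osric's £22,000 share passes to Osric's issue.
Quentin's share (£22,000) is divided into 4 shares of £5,500: Freya, Csilla, Thandi, and Bilal each take £5,500.
Dagny's share (£22,000) is divided into 2 shares of £11,000: Yolanda and Henrik each take £11,000.
Osric's share (£22,000) passes entirely to Tamsin.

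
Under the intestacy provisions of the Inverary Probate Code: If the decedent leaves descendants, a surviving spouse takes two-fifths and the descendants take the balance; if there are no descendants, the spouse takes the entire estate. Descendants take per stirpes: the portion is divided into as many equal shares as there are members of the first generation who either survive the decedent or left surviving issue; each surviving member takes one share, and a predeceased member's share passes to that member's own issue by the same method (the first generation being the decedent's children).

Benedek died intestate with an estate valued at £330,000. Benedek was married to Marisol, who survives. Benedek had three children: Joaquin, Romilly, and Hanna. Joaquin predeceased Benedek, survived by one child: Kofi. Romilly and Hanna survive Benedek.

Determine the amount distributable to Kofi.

Marisol takes two-fifths of £330,000 = £132,000. The remaining £198,000 passes to the descendants.
The descendants' portion (£198,000) is divided into 3 shares of £66,000: Romilly and Hanna each take £66,000; Joaquin's £66,000 share passes to Joaquin's issue.
Joaquin's share (£66,000) passes entirely to Kofi.

Kofi receives £66,000.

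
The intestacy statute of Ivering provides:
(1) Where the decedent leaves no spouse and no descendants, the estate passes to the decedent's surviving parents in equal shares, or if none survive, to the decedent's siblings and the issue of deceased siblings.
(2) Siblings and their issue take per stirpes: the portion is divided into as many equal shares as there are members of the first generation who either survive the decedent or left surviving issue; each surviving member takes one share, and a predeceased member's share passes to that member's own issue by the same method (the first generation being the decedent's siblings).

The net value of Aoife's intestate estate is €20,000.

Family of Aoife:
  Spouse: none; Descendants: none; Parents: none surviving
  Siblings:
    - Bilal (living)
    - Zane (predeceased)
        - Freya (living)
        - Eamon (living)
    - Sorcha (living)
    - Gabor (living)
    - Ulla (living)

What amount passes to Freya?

Freya receives €2,000.

The entire €20,000 passes to the siblings and their issue.
That amount (€20,000) is divided into 5 shares of €4,000: Bilal, Sorcha, Gabor, and Ulla each take €4,000; Zane's €4,000 share passes to Zane's issue.
Zane's share (€4,000) is divided into 2 shares of €2,000: Freya and Eamon each take €2,000.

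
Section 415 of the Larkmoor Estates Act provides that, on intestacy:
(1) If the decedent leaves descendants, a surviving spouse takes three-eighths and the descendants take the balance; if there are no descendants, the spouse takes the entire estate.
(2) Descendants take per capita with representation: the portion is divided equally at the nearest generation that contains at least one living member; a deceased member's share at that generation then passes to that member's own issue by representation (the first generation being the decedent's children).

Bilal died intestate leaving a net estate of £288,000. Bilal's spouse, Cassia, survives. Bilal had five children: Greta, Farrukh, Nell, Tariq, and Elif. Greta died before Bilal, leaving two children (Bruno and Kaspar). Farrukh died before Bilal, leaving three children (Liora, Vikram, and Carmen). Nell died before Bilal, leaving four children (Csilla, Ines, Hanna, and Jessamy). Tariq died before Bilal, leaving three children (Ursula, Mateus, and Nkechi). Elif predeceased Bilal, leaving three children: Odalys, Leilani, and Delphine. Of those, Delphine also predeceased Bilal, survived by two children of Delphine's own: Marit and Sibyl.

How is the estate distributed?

Cassia takes three-eighths of £288,000 = £108,000. The remaining £180,000 passes to the descendants.
No child survives, so the initial division is made at the grandchildren's generation.
The descendants' portion (£180,000) is divided into 15 shares of £12,000: Bruno, Kaspar, Liora, Vikram, Carmen, Csilla, Ines, Hanna, Jessamy, Ursula, Mateus, Nkechi, Odalys, and Leilani each take £12,000; Delphine's £12,000 share passes to Delphine's issue.
Delphine's share (£12,000) is divided into 2 shares of £6,000: Marit and Sibyl each take £6,000.

Cassia: £108,000; Bruno: £12,000; Kaspar: £12,000; Liora: £12,000; Vikram: £12,000; Carmen: £12,000; Csilla: £12,000; Ines: £12,000; Hanna: £12,000; Jessamy: £12,000; Ursula: £12,000; Mateus: £12,000; Nkechi: £12,000; Odalys: £12,000; Leilani: £12,000; Marit: £6,000; Sibyl: £6,000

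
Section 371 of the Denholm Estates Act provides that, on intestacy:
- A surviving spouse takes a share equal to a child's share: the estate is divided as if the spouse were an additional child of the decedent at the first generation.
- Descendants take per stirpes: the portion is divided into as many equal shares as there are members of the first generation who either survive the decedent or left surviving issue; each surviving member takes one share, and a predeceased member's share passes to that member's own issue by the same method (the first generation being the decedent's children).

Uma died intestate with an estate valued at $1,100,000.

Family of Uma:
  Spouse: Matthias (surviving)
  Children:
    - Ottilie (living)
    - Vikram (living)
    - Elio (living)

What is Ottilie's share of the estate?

Ottilie receives $275,000.

The spouse counts as an additional share at the children's level, so there are 4 primary shares of $275,000. Matthias takes one such share ($275,000).
The children's combined portion ($825,000) is divided into 3 shares of $275,000: Ottilie, Vikram, and Elio each take $275,000.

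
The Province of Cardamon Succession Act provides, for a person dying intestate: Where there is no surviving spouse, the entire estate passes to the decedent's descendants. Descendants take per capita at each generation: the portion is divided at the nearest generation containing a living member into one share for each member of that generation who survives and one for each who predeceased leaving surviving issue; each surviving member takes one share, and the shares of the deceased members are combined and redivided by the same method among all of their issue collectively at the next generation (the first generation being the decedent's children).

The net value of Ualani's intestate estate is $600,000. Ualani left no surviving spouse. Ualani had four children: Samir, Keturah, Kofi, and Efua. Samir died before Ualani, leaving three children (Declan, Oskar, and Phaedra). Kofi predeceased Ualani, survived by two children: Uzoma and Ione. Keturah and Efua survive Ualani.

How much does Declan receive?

The entire $600,000 passes to the descendants.
That amount ($600,000) is divided at the children's generation into 4 shares of $150,000. Keturah and Efua each take $150,000. The 2 shares of the deceased (Samir and Kofi) are combined into a pool of $300,000.
That pool ($300,000) is divided at the grandchildren's generation equally among Declan, Oskar, Phaedra, Uzoma, and Ione: $60,000 each.

Declan receives $60,000.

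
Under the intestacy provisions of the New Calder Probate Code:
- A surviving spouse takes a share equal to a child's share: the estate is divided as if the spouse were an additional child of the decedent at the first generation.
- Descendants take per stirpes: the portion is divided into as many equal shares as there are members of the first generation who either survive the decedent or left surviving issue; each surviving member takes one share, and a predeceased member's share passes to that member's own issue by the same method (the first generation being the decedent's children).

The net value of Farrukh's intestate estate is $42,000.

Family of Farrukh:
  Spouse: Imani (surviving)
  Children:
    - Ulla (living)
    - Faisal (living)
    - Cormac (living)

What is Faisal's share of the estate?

Faisal receives $10,500.

The spouse counts as an additional share at the children's level, so there are 4 primary shares of $10,500. Imani takes one such share ($10,500).
The children's combined portion ($31,500) is divided into 3 shares of $10,500: Ulla, Faisal, and Cormac each take $10,500.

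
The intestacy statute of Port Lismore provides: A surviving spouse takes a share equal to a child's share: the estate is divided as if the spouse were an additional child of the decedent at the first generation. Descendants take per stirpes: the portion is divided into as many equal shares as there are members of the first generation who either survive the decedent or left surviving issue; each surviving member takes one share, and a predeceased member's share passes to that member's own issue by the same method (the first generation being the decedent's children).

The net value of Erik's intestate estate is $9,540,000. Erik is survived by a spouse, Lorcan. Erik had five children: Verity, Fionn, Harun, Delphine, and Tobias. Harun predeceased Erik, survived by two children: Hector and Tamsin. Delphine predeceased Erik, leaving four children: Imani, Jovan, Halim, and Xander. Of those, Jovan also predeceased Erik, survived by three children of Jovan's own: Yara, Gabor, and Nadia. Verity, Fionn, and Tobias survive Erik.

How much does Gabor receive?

The spouse counts as an additional share at the children's level, so there are 6 primary shares of $1,590,000. Lorcan takes one such share ($1,590,000).
The children's combined portion ($7,950,000) is divided into 5 shares of $1,590,000: Verity, Fionn, and Tobias each take $1,590,000; Harun's $1,590,000 share passes to Harun's issue; Delphine's $1,590,000 share passes to Delphine's issue.
Harun's share ($1,590,000) is divided into 2 shares of $795,000: Hector and Tamsin each take $795,000.
Delphine's share ($1,590,000) is divided into 4 shares of $397,500: Imani, Halim, and Xander each take $397,500; Jovan's $397,500 share passes to Jovan's issue.
Jovan's share ($397,500) is divided into 3 shares of $132,500: Yara, Gabor, and Nadia each take $132,500.

Gabor receives $132,500.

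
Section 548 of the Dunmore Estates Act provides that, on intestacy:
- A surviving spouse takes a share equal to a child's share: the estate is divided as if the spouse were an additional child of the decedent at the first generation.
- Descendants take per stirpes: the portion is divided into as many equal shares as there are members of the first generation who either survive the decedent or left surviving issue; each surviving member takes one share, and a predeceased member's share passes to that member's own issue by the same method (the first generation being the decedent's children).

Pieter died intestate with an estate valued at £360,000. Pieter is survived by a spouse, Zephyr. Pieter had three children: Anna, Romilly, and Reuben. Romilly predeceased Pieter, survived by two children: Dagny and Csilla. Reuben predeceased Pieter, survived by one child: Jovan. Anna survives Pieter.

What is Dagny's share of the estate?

The spouse counts as an additional share at the children's level, so there are 4 primary shares of £90,000. Zephyr takes one such share (£90,000).
The children's combined portion (£270,000) is divided into 3 shares of £90,000: Anna takes £90,000; Romilly's £90,000 share passes to Romilly's issue; Reuben's £90,000 share passes to Reuben's issue.
Romilly's share (£90,000) is divided into 2 shares of £45,000: Dagny and Csilla each take £45,000.
Reuben's share (£90,000) passes entirely to Jovan.

Dagny receives £45,000.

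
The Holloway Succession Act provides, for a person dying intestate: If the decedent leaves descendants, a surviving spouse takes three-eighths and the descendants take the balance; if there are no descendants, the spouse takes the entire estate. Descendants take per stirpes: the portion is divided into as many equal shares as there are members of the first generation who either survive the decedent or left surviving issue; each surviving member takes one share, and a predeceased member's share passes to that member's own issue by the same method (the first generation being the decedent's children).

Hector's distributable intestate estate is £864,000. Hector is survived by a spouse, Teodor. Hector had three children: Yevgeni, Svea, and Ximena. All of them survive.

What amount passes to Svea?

Teodor takes three-eighths of £864,000 = £324,000. The remaining £540,000 passes to the descendants.
The descendants' portion (£540,000) is divided into 3 shares of £180,000: Yevgeni, Svea, and Ximena each take £180,000.

Svea receives £180,000.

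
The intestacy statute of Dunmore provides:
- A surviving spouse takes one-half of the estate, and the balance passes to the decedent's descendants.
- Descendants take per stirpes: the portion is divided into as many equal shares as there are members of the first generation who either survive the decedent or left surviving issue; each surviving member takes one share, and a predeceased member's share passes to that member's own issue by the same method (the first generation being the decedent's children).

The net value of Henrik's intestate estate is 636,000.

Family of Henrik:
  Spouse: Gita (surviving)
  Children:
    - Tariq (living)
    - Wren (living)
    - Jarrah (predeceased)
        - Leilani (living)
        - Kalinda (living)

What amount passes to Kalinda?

Kalinda receives 53,000.

Gita takes one-half of 636,000 = 318,000. The remaining 318,000 passes to the descendants.
The descendants' portion (318,000) is divided into 3 shares of 106,000: Tariq and Wren each take 106,000; Jarrah's 106,000 share passes to Jarrah's issue.
Jarrah's share (106,000) is divided into 2 shares of 53,000: Leilani and Kalinda each take 53,000.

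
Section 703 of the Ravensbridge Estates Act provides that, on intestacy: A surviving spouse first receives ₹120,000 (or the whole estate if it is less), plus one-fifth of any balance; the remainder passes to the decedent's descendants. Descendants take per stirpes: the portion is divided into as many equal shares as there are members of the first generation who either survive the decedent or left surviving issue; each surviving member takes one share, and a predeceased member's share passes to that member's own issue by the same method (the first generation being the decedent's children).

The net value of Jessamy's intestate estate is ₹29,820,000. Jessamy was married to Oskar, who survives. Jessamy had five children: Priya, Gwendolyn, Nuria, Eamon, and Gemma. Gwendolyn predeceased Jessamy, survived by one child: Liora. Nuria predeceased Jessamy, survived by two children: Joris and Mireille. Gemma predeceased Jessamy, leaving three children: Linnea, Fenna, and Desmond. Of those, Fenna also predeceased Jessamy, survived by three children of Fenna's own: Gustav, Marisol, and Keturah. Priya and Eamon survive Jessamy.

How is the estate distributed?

Oskar first takes ₹120,000, leaving a balance of ₹29,700,000. Oskar then takes one-fifth of the balance (₹5,940,000), for a total of ₹6,060,000. The remaining ₹23,760,000 passes to the descendants.
The descendants' portion (₹23,760,000) is divided into 5 shares of ₹4,752,000: Priya and Eamon each take ₹4,752,000; Gwendolyn's ₹4,752,000 share passes to Gwendolyn's issue; Nuria's ₹4,752,000 share passes to Nuria's issue; Gemma's ₹4,752,000 share passes to Gemma's issue.
Gwendolyn's share (₹4,752,000) passes entirely to Liora.
Nuria's share (₹4,752,000) is divided into 2 shares of ₹2,376,000: Joris and Mireille each take ₹2,376,000.
Gemma's share (₹4,752,000) is divided into 3 shares of ₹1,584,000: Linnea and Desmond each take ₹1,584,000; Fenna's ₹1,584,000 share passes to Fenna's issue.
Fenna's share (₹1,584,000) is divided into 3 shares of ₹528,000: Gustav, Marisol, and Keturah each take ₹528,000.

Oskar: ₹6,060,000; Priya: ₹4,752,000; Liora: ₹4,752,000; Joris: ₹2,376,000; Mireille: ₹2,376,000; Eamon: ₹4,752,000; Linnea: ₹1,584,000; Gustav: ₹528,000; Marisol: ₹528,000; Keturah: ₹528,000; Desmond: ₹1,584,000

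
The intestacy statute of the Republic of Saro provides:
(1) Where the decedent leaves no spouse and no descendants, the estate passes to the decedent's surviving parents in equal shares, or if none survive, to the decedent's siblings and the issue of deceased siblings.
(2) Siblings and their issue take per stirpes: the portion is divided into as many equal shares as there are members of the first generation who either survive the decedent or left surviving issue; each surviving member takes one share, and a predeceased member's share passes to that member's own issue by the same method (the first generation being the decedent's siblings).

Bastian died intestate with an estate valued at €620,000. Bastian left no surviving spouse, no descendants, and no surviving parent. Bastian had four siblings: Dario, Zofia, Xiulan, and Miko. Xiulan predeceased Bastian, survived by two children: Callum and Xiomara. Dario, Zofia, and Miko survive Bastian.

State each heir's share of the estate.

Dario: €155,000; Zofia: €155,000; Callum: €77,500; Xiomara: €77,500; Miko: €155,000

The entire €620,000 passes to the siblings and their issue.
That amount (€620,000) is divided into 4 shares of €155,000: Dario, Zofia, and Miko each take €155,000; Xiulan's €155,000 share passes to Xiulan's issue.
Xiulan's share (€155,000) is divided into 2 shares of €77,500: Callum and Xiomara each take €77,500.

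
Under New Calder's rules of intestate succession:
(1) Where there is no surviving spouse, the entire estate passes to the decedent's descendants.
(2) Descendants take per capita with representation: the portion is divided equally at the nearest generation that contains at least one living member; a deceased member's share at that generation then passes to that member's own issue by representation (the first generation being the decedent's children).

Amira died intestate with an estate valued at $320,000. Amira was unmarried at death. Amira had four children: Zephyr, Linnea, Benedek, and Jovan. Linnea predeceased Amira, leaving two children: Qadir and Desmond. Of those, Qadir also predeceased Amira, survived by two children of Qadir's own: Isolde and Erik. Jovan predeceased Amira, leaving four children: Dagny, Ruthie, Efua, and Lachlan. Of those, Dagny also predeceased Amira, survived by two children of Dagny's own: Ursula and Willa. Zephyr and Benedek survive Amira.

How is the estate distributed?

Zephyr: $80,000; Isolde: $20,000; Erik: $20,000; Desmond: $40,000; Benedek: $80,000; Ursula: $10,000; Willa: $10,000; Ruthie: $20,000; Efua: $20,000; Lachlan: $20,000

The entire $320,000 passes to the descendants.
That amount ($320,000) is divided into 4 shares of $80,000: Zephyr and Benedek each take $80,000; Linnea's $80,000 share passes to Linnea's issue; Jovan's $80,000 share passes to Jovan's issue.
Linnea's share ($80,000) is divided into 2 shares of $40,000: Desmond takes $40,000; Qadir's $40,000 share passes to Qadir's issue.
Qadir's share ($40,000) is divided into 2 shares of $20,000: Isolde and Erik each take $20,000.
Jovan's share ($80,000) is divided into 4 shares of $20,000: Ruthie, Efua, and Lachlan each take $20,000; Dagny's $20,000 share passes to Dagny's issue.
Dagny's share ($20,000) is divided into 2 shares of $10,000: Ursula and Willa each take $10,000.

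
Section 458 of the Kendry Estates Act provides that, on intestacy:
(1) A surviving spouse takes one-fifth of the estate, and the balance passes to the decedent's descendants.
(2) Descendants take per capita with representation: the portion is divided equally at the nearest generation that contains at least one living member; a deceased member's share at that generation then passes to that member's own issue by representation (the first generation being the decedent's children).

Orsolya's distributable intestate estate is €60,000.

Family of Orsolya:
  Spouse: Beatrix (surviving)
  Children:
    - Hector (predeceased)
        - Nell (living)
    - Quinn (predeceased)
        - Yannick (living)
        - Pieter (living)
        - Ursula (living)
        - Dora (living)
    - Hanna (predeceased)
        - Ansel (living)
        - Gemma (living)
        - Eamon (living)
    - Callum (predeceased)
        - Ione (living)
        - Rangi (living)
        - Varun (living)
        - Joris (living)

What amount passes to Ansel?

Beatrix takes one-fifth of €60,000 = €12,000. The remaining €48,000 passes to the descendants.
No child survives, so the initial division is made at the grandchildren's generation.
The descendants' portion (€48,000) is divided into 12 shares of €4,000: Nell, Yannick, Pieter, Ursula, Dora, Ansel, Gemma, Eamon, Ione, Rangi, Varun, and Joris each take €4,000.

Ansel receives €4,000.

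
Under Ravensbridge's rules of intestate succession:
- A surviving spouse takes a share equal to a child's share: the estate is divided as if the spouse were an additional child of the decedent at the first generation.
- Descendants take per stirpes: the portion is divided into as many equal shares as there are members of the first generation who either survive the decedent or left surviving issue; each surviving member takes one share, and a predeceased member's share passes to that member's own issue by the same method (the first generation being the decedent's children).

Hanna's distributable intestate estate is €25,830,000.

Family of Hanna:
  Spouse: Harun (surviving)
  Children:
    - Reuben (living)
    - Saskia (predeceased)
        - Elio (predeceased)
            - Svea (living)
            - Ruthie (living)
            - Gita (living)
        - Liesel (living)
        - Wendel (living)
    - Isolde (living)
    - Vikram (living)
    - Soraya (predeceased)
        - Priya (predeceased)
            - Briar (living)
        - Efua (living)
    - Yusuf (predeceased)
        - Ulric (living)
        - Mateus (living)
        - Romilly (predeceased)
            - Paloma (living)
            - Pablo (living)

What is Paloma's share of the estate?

The spouse counts as an additional share at the children's level, so there are 7 primary shares of €3,690,000. Harun takes one such share (€3,690,000).
The children's combined portion (€22,140,000) is divided into 6 shares of €3,690,000: Reuben, Isolde, and Vikram each take €3,690,000; Saskia's €3,690,000 share passes to Saskia's issue; Soraya's €3,690,000 share passes to Soraya's issue; Yusuf's €3,690,000 share passes to Yusuf's issue.
Saskia's share (€3,690,000) is divided into 3 shares of €1,230,000: Liesel and Wendel each take €1,230,000; Elio's €1,230,000 share passes to Elio's issue.
Elio's share (€1,230,000) is divided into 3 shares of €410,000: Svea, Ruthie, and Gita each take €410,000.
Soraya's share (€3,690,000) is divided into 2 shares of €1,845,000: Efua takes €1,845,000; Priya's €1,845,000 share passes to Priya's issue.
Priya's share (€1,845,000) passes entirely to Briar.
Yusuf's share (€3,690,000) is divided into 3 shares of €1,230,000: Ulric and Mateus each take €1,230,000; Romilly's €1,230,000 share passes to Romilly's issue.
Romilly's share (€1,230,000) is divided into 2 shares of €615,000: Paloma and Pablo each take €615,000.

Paloma receives €615,000.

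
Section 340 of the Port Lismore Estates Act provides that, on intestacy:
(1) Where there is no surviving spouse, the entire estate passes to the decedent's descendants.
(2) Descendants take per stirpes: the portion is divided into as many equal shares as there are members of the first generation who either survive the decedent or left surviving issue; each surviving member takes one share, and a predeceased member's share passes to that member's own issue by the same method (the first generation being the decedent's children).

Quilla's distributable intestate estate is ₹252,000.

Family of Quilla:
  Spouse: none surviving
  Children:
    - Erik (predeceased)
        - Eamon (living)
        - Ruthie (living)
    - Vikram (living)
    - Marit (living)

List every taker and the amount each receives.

The entire ₹252,000 passes to the descendants.
That amount (₹252,000) is divided into 3 shares of ₹84,000: Vikram and Marit each take ₹84,000; Erik's ₹84,000 share passes to Erik's issue.
Erik's share (₹84,000) is divided into 2 shares of ₹42,000: Eamon and Ruthie each take ₹42,000.

Eamon: ₹42,000; Ruthie: ₹42,000; Vikram: ₹84,000; Marit: ₹84,000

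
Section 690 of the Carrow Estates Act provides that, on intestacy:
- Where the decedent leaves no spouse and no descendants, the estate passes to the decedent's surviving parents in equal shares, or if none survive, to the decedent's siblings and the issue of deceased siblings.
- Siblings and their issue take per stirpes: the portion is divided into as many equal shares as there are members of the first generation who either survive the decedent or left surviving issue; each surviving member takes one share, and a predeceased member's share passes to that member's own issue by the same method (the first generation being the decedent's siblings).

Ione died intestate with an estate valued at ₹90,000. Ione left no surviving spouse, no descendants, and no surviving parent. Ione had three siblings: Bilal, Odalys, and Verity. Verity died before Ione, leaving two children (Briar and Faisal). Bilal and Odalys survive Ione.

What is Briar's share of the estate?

The entire ₹90,000 passes to the siblings and their issue.
That amount (₹90,000) is divided into 3 shares of ₹30,000: Bilal and Odalys each take ₹30,000; Verity's ₹30,000 share passes to Verity's issue.
Verity's share (₹30,000) is divided into 2 shares of ₹15,000: Briar and Faisal each take ₹15,000.

Briar receives ₹15,000.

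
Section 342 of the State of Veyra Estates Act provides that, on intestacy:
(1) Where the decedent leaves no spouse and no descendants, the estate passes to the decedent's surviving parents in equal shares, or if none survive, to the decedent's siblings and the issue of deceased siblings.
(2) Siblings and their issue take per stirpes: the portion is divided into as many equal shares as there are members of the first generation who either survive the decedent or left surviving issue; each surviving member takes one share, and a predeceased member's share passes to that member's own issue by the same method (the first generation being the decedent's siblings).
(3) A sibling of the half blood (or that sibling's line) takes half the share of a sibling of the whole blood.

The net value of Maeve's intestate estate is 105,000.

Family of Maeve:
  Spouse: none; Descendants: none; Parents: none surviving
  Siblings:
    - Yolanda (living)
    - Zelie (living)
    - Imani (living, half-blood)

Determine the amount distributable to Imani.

The entire 105,000 passes to the siblings and their issue.
Counting each half-blood sibling's line as half a unit, there are 5/2 units in 105,000, so one unit is 42,000. Whole-blood lines (Yolanda and Zelie) take 42,000 each; half-blood lines (Imani) take 21,000 each.

Imani receives 21,000.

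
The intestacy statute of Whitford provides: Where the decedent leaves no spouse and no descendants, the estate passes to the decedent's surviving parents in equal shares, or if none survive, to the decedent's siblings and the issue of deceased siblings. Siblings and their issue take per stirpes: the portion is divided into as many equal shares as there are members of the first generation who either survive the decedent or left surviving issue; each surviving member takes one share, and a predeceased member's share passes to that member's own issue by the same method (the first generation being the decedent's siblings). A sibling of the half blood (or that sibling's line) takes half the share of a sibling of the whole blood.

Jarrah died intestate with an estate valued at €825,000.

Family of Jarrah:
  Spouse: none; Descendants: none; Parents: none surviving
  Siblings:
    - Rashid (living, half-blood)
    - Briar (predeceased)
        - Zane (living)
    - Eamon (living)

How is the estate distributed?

The entire €825,000 passes to the siblings and their issue.
Counting each half-blood sibling's line as half a unit, there are 5/2 units in €825,000, so one unit is €330,000. Whole-blood lines (Briar and Eamon) take €330,000 each; half-blood lines (Rashid) take €165,000 each.
Briar's share (€330,000) passes entirely to Zane.

Rashid: €165,000; Zane: €330,000; Eamon: €330,000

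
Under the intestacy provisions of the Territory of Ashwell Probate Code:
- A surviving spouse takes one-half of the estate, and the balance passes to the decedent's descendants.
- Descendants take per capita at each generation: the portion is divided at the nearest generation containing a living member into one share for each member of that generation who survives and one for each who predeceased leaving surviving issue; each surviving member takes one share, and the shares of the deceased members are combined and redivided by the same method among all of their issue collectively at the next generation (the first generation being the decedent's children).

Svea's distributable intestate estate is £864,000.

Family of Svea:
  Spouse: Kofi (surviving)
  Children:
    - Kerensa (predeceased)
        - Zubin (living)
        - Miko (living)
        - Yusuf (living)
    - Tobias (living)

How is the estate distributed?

Kofi: £432,000; Zubin: £72,000; Miko: £72,000; Yusuf: £72,000; Tobias: £216,000

Kofi takes one-half of £864,000 = £432,000. The remaining £432,000 passes to the descendants.
The descendants' portion (£432,000) is divided at the children's generation into 2 shares of £216,000. Tobias takes £216,000. The remaining share for the deceased Kerensa (£216,000) is carried to the next generation.
That pool (£216,000) is divided at the grandchildren's generation equally among Zubin, Miko, and Yusuf: £72,000 each.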